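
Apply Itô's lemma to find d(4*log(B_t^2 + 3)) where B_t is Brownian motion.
d(4*log(B_t^2 + 3)) = (4*(3 - B_t^2)/(B_t^2 + 3)^2) dt + (8*B_t/(B_t^2 + 3)) dB_t

Itô's formula for f(B_t) gives d f(B_t) = f'(B_t) dB_t + (1/2) f''(B_t) dt. Compute derivatives of f(x) = 4*log(x^2 + 3):
  f'(x)  = 8*x/(x^2 + 3)
  f''(x) = 8*(3 - x^2)/(x^2 + 3)^2
Substitute x = B_t and multiply the f'' term by 1/2:
  drift     = (1/2) * (8*(3 - x^2)/(x^2 + 3)^2) evaluated at B_t = 4*(3 - B_t^2)/(B_t^2 + 3)^2
  diffusion = (8*x/(x^2 + 3)) evaluated at B_t = 8*B_t/(B_t^2 + 3)
Therefore d(4*log(B_t^2 + 3)) = (4*(3 - B_t^2)/(B_t^2 + 3)^2) dt + (8*B_t/(B_t^2 + 3)) dB_t.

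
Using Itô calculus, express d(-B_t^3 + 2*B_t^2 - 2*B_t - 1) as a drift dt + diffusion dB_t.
d(-B_t^3 + 2*B_t^2 - 2*B_t - 1) = (2 - 3*B_t) dt + (-3*B_t^2 + 4*B_t - 2) dB_t

Itô's formula for f(B_t) gives d f(B_t) = f'(B_t) dB_t + (1/2) f''(B_t) dt. Compute derivatives of f(x) = -x^3 + 2*x^2 - 2*x - 1:
  f'(x)  = -3*x^2 + 4*x - 2
  f''(x) = 4 - 6*x
Substitute x = B_t and multiply the f'' term by 1/2:
  drift     = (1/2) * (4 - 6*x) evaluated at B_t = 2 - 3*B_t
  diffusion = (-3*x^2 + 4*x - 2) evaluated at B_t = -3*B_t^2 + 4*B_t - 2
Therefore d(-B_t^3 + 2*B_t^2 - 2*B_t - 1) = (2 - 3*B_t) dt + (-3*B_t^2 + 4*B_t - 2) dB_t.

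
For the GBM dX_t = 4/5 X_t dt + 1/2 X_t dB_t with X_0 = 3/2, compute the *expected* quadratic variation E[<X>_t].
E[<X>_t] = 45*exp(37*t/20)/148 - 45/148

<X>_t = int_0^t ((1/2) * X_s)^2 ds. Taking expectation inside the integral: E[<X>_t] = (1/2)^2 * int_0^t E[X_s^2] ds. For GBM, E[X_s^2] = x_0^2 * exp((2 mu + sigma^2) s). Integrating:
  E[<X>_t] = (1/2)^2 * (3/2)^2 * (exp((2*(4/5) + (1/2)^2) t) - 1) / (2*(4/5) + (1/2)^2)
           = (1/2)^2 * (3/2)^2 * (exp((37/20) t) - 1) / (37/20) = 45*exp(37*t/20)/148 - 45/148.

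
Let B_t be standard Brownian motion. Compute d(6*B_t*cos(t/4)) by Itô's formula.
d(6*B_t*cos(t/4)) = (-3*B_t*sin(t/4)/2) dt + (6*cos(t/4)) dB_t

Itô's formula for f(t, x): d f(t, B_t) = (f_t + (1/2) f_xx) dt + f_x dB_t. Compute partials of f(t, x) = 6*x*cos(t/4):
  f_t(t,x)  = -3*x*sin(t/4)/2
  f_x(t,x)  = 6*cos(t/4)
  f_xx(t,x) = 0
Assemble drift = f_t + (1/2) f_xx = -3*x*sin(t/4)/2 and diffusion = f_x = 6*cos(t/4). Substituting x = B_t:
  d(6*B_t*cos(t/4)) = (-3*B_t*sin(t/4)/2) dt + (6*cos(t/4)) dB_t.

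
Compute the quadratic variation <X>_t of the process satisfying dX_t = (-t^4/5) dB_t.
<X>_t = t^9/225

For an Itô process dX_t = a(t) dt + b(t) dB_t, the quadratic variation is <X>_t = int_0^t b(s)^2 ds (the drift term does not contribute). Here b(s) = -s^4/5, so
  b(s)^2 = s^8/25.
Integrating from 0 to t:
  <X>_t = int_0^t (s^8/25) ds = t^9/225.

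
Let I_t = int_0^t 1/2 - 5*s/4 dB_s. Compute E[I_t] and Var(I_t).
E[I_t] = 0; Var(I_t) = t*(25*t^2 - 30*t + 12)/48

The Itô integral of a deterministic integrand f(s) has mean 0 because each increment f(s) * (B_{s+ds} - B_s) has mean 0. By the Itô isometry:
  Var( int_0^t f(s) dB_s ) = E[ (int_0^t f(s) dB_s)^2 ] = int_0^t f(s)^2 ds.
Here f(s) = 1/2 - 5*s/4, so f(s)^2 = (5*s - 2)^2/16. Integrate:
  int_0^t ((5*s - 2)^2/16) ds = t*(25*t^2 - 30*t + 12)/48.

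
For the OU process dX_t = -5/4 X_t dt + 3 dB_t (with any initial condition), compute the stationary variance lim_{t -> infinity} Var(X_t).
lim Var(X_t) = 18/5

The OU SDE dX = -theta X dt + sigma dB admits the integrating factor exp(theta t): d(exp(theta t) X_t) = sigma exp(theta t) dB_t. Integrating from 0 to t gives X_t = x_0 * exp(-theta t) + sigma * int_0^t exp(-theta (t-s)) dB_s for any initial x_0. The Itô integral has variance (by the Itô isometry) sigma^2 * int_0^t exp(-2 theta (t - s)) ds = sigma^2 * (1 - exp(-2 theta t)) / (2 theta), independent of x_0.
With theta = 5/4, sigma = 3:
  Var(X_t) = (3)^2 * (1 - exp(-2*5/4 t)) / (2 * 5/4) = 18/5 - 18*exp(-5*t/2)/5.
As t -> infinity, exp(-2*5/4 t) -> 0, so the stationary variance is sigma^2 / (2 theta) = 18/5.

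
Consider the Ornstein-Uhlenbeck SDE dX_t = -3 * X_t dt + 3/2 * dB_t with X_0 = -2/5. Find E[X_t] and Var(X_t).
E[X_t] = -2*exp(-3*t)/5; Var(X_t) = 3/8 - 3*exp(-6*t)/8

The OU SDE dX = -theta X dt + sigma dB admits the integrating factor exp(theta t): d(exp(theta t) X_t) = sigma exp(theta t) dB_t. Integrating from 0 to t:
  X_t = x_0 * exp(-theta t) + sigma * int_0^t exp(-theta (t-s)) dB_s.
The Itô integral has mean 0 and (by the Itô isometry) variance sigma^2 * int_0^t exp(-2 theta (t - s)) ds = sigma^2 * (1 - exp(-2 theta t)) / (2 theta).
With theta = 3, sigma = 3/2, x_0 = -2/5:
  E[X_t] = -2/5 * exp(-3 t) = -2*exp(-3*t)/5
  Var(X_t) = (3/2)^2 * (1 - exp(-2*3 t)) / (2 * 3) = 3/8 - 3*exp(-6*t)/8.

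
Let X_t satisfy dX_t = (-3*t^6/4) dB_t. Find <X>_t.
<X>_t = 9*t^13/208

For an Itô process dX_t = a(t) dt + b(t) dB_t, the quadratic variation is <X>_t = int_0^t b(s)^2 ds (the drift term does not contribute). Here b(s) = -3*s^6/4, so
  b(s)^2 = 9*s^12/16.
Integrating from 0 to t:
  <X>_t = int_0^t (9*s^12/16) ds = 9*t^13/208.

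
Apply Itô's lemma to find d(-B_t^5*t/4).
d(-B_t^5*t/4) = (B_t^3*(-B_t^2 - 10*t)/4) dt + (-5*B_t^4*t/4) dB_t

Itô's formula for f(t, x): d f(t, B_t) = (f_t + (1/2) f_xx) dt + f_x dB_t. Compute partials of f(t, x) = -t*x^5/4:
  f_t(t,x)  = -x^5/4
  f_x(t,x)  = -5*t*x^4/4
  f_xx(t,x) = -5*t*x^3
Assemble drift = f_t + (1/2) f_xx = x^3*(-10*t - x^2)/4 and diffusion = f_x = -5*t*x^4/4. Substituting x = B_t:
  d(-B_t^5*t/4) = (B_t^3*(-B_t^2 - 10*t)/4) dt + (-5*B_t^4*t/4) dB_t.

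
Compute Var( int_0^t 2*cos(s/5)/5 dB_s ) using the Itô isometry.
Var = 2*t/25 + sin(2*t/5)/5

The Itô integral of a deterministic integrand f(s) has mean 0 because each increment f(s) * (B_{s+ds} - B_s) has mean 0. By the Itô isometry:
  Var( int_0^t f(s) dB_s ) = E[ (int_0^t f(s) dB_s)^2 ] = int_0^t f(s)^2 ds.
Here f(s) = 2*cos(s/5)/5, so f(s)^2 = 4*cos(s/5)^2/25. Integrate:
  int_0^t (4*cos(s/5)^2/25) ds = 2*t/25 + sin(2*t/5)/5.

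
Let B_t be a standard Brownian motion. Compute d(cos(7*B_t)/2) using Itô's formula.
d(cos(7*B_t)/2) = (-49*cos(7*B_t)/4) dt + (-7*sin(7*B_t)/2) dB_t

Itô's formula for f(B_t) gives d f(B_t) = f'(B_t) dB_t + (1/2) f''(B_t) dt. Compute derivatives of f(x) = cos(7*x)/2:
  f'(x)  = -7*sin(7*x)/2
  f''(x) = -49*cos(7*x)/2
Substitute x = B_t and multiply the f'' term by 1/2:
  drift     = (1/2) * (-49*cos(7*x)/2) evaluated at B_t = -49*cos(7*B_t)/4
  diffusion = (-7*sin(7*x)/2) evaluated at B_t = -7*sin(7*B_t)/2
Therefore d(cos(7*B_t)/2) = (-49*cos(7*B_t)/4) dt + (-7*sin(7*B_t)/2) dB_t.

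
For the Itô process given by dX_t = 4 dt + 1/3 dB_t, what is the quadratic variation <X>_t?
<X>_t = t/9

For an Itô process dX_t = a(t) dt + b(t) dB_t, the quadratic variation is <X>_t = int_0^t b(s)^2 ds (the drift term does not contribute). Here b(s) = 1/3, so
  b(s)^2 = 1/9.
Integrating from 0 to t:
  <X>_t = int_0^t (1/9) ds = t/9.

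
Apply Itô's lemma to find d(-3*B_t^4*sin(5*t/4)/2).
d(-3*B_t^4*sin(5*t/4)/2) = (B_t^2*(-15*B_t^2*cos(5*t/4)/8 - 9*sin(5*t/4))) dt + (-6*B_t^3*sin(5*t/4)) dB_t

Itô's formula for f(t, x): d f(t, B_t) = (f_t + (1/2) f_xx) dt + f_x dB_t. Compute partials of f(t, x) = -3*x^4*sin(5*t/4)/2:
  f_t(t,x)  = -15*x^4*cos(5*t/4)/8
  f_x(t,x)  = -6*x^3*sin(5*t/4)
  f_xx(t,x) = -18*x^2*sin(5*t/4)
Assemble drift = f_t + (1/2) f_xx = x^2*(-15*x^2*cos(5*t/4)/8 - 9*sin(5*t/4)) and diffusion = f_x = -6*x^3*sin(5*t/4). Substituting x = B_t:
  d(-3*B_t^4*sin(5*t/4)/2) = (B_t^2*(-15*B_t^2*cos(5*t/4)/8 - 9*sin(5*t/4))) dt + (-6*B_t^3*sin(5*t/4)) dB_t.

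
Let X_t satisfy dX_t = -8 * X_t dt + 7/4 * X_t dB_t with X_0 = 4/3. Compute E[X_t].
E[X_t] = 4*exp(-8*t)/3

For GBM dX = mu X dt + sigma X dB with X_0 = x_0, apply Itô to Y = log X: dY = (mu - sigma^2/2) dt + sigma dB, so Y_t = log(x_0) + (mu - sigma^2/2) t + sigma B_t and hence X_t = x_0 * exp((mu - sigma^2/2) t + sigma B_t).
With mu = -8, sigma = 7/4, x_0 = 4/3, this gives:
  X_t = 4/3 * exp((-305/32) * t + (7/4) * B_t).
Since sigma*B_t ~ Normal(0, sigma^2 t), E[exp(sigma*B_t)] = exp(sigma^2 t / 2); so E[X_t] = x_0 * exp((mu - sigma^2/2) t) * exp(sigma^2 t / 2) = x_0 * exp(mu t) = 4*exp(-8*t)/3.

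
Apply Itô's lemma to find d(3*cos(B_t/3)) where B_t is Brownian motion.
d(3*cos(B_t/3)) = (-cos(B_t/3)/6) dt + (-sin(B_t/3)) dB_t

Itô's formula for f(B_t) gives d f(B_t) = f'(B_t) dB_t + (1/2) f''(B_t) dt. Compute derivatives of f(x) = 3*cos(x/3):
  f'(x)  = -sin(x/3)
  f''(x) = -cos(x/3)/3
Substitute x = B_t and multiply the f'' term by 1/2:
  drift     = (1/2) * (-cos(x/3)/3) evaluated at B_t = -cos(B_t/3)/6
  diffusion = (-sin(x/3)) evaluated at B_t = -sin(B_t/3)
Therefore d(3*cos(B_t/3)) = (-cos(B_t/3)/6) dt + (-sin(B_t/3)) dB_t.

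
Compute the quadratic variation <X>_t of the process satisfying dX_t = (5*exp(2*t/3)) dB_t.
<X>_t = 75*exp(4*t/3)/4 - 75/4

For an Itô process dX_t = a(t) dt + b(t) dB_t, the quadratic variation is <X>_t = int_0^t b(s)^2 ds (the drift term does not contribute). Here b(s) = 5*exp(2*s/3), so
  b(s)^2 = 25*exp(4*s/3).
Integrating from 0 to t:
  <X>_t = int_0^t (25*exp(4*s/3)) ds = 75*exp(4*t/3)/4 - 75/4.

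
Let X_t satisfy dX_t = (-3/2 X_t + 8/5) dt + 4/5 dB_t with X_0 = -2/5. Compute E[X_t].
E[X_t] = 16/15 - 22*exp(-3*t/2)/15

Taking expectations and using E[dB_t] = 0, the mean m(t) = E[X_t] satisfies the ODE m'(t) = a m(t) + b with m(0) = x_0. With a = -3/2, b = 8/5, x_0 = -2/5, the solution is
  m(t) = x_0 * exp(a t) + (b/a) * (exp(a t) - 1)
       = (-2/5) * exp((-3/2) t) + ((8/5)/(-3/2)) * (exp((-3/2) t) - 1)
       = 16/15 - 22*exp(-3*t/2)/15.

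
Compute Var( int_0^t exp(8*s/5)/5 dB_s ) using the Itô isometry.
Var = exp(16*t/5)/80 - 1/80

The Itô integral of a deterministic integrand f(s) has mean 0 because each increment f(s) * (B_{s+ds} - B_s) has mean 0. By the Itô isometry:
  Var( int_0^t f(s) dB_s ) = E[ (int_0^t f(s) dB_s)^2 ] = int_0^t f(s)^2 ds.
Here f(s) = exp(8*s/5)/5, so f(s)^2 = exp(16*s/5)/25. Integrate:
  int_0^t (exp(16*s/5)/25) ds = exp(16*t/5)/80 - 1/80.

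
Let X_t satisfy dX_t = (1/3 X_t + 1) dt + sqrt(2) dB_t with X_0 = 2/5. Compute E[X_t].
E[X_t] = 17*exp(t/3)/5 - 3

Taking expectations and using E[dB_t] = 0, the mean m(t) = E[X_t] satisfies the ODE m'(t) = a m(t) + b with m(0) = x_0. With a = 1/3, b = 1, x_0 = 2/5, the solution is
  m(t) = x_0 * exp(a t) + (b/a) * (exp(a t) - 1)
       = (2/5) * exp((1/3) t) + (1/(1/3)) * (exp((1/3) t) - 1)
       = 17*exp(t/3)/5 - 3.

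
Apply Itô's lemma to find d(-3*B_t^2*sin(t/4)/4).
d(-3*B_t^2*sin(t/4)/4) = (-3*B_t^2*cos(t/4)/16 - 3*sin(t/4)/4) dt + (-3*B_t*sin(t/4)/2) dB_t

Itô's formula for f(t, x): d f(t, B_t) = (f_t + (1/2) f_xx) dt + f_x dB_t. Compute partials of f(t, x) = -3*x^2*sin(t/4)/4:
  f_t(t,x)  = -3*x^2*cos(t/4)/16
  f_x(t,x)  = -3*x*sin(t/4)/2
  f_xx(t,x) = -3*sin(t/4)/2
Assemble drift = f_t + (1/2) f_xx = -3*x^2*cos(t/4)/16 - 3*sin(t/4)/4 and diffusion = f_x = -3*x*sin(t/4)/2. Substituting x = B_t:
  d(-3*B_t^2*sin(t/4)/4) = (-3*B_t^2*cos(t/4)/16 - 3*sin(t/4)/4) dt + (-3*B_t*sin(t/4)/2) dB_t.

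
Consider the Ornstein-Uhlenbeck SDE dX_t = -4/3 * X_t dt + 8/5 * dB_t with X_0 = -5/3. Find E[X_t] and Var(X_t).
E[X_t] = -5*exp(-4*t/3)/3; Var(X_t) = 24/25 - 24*exp(-8*t/3)/25

The OU SDE dX = -theta X dt + sigma dB admits the integrating factor exp(theta t): d(exp(theta t) X_t) = sigma exp(theta t) dB_t. Integrating from 0 to t:
  X_t = x_0 * exp(-theta t) + sigma * int_0^t exp(-theta (t-s)) dB_s.
The Itô integral has mean 0 and (by the Itô isometry) variance sigma^2 * int_0^t exp(-2 theta (t - s)) ds = sigma^2 * (1 - exp(-2 theta t)) / (2 theta).
With theta = 4/3, sigma = 8/5, x_0 = -5/3:
  E[X_t] = -5/3 * exp(-4/3 t) = -5*exp(-4*t/3)/3
  Var(X_t) = (8/5)^2 * (1 - exp(-2*4/3 t)) / (2 * 4/3) = 24/25 - 24*exp(-8*t/3)/25.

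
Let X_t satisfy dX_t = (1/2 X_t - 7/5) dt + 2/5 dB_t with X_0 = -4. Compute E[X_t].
E[X_t] = 14/5 - 34*exp(t/2)/5

Taking expectations and using E[dB_t] = 0, the mean m(t) = E[X_t] satisfies the ODE m'(t) = a m(t) + b with m(0) = x_0. With a = 1/2, b = -7/5, x_0 = -4, the solution is
  m(t) = x_0 * exp(a t) + (b/a) * (exp(a t) - 1)
       = (-4) * exp((1/2) t) + ((-7/5)/(1/2)) * (exp((1/2) t) - 1)
       = 14/5 - 34*exp(t/2)/5.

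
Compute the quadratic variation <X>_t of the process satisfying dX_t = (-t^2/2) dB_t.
<X>_t = t^5/20

For an Itô process dX_t = a(t) dt + b(t) dB_t, the quadratic variation is <X>_t = int_0^t b(s)^2 ds (the drift term does not contribute). Here b(s) = -s^2/2, so
  b(s)^2 = s^4/4.
Integrating from 0 to t:
  <X>_t = int_0^t (s^4/4) ds = t^5/20.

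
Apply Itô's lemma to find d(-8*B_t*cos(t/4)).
d(-8*B_t*cos(t/4)) = (2*B_t*sin(t/4)) dt + (-8*cos(t/4)) dB_t

Itô's formula for f(t, x): d f(t, B_t) = (f_t + (1/2) f_xx) dt + f_x dB_t. Compute partials of f(t, x) = -8*x*cos(t/4):
  f_t(t,x)  = 2*x*sin(t/4)
  f_x(t,x)  = -8*cos(t/4)
  f_xx(t,x) = 0
Assemble drift = f_t + (1/2) f_xx = 2*x*sin(t/4) and diffusion = f_x = -8*cos(t/4). Substituting x = B_t:
  d(-8*B_t*cos(t/4)) = (2*B_t*sin(t/4)) dt + (-8*cos(t/4)) dB_t.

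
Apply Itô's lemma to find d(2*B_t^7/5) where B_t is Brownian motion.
d(2*B_t^7/5) = (42*B_t^5/5) dt + (14*B_t^6/5) dB_t

Itô's formula for f(B_t) gives d f(B_t) = f'(B_t) dB_t + (1/2) f''(B_t) dt. Compute derivatives of f(x) = 2*x^7/5:
  f'(x)  = 14*x^6/5
  f''(x) = 84*x^5/5
Substitute x = B_t and multiply the f'' term by 1/2:
  drift     = (1/2) * (84*x^5/5) evaluated at B_t = 42*B_t^5/5
  diffusion = (14*x^6/5) evaluated at B_t = 14*B_t^6/5
Therefore d(2*B_t^7/5) = (42*B_t^5/5) dt + (14*B_t^6/5) dB_t.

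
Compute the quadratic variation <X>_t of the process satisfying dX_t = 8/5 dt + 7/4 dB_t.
<X>_t = 49*t/16

For an Itô process dX_t = a(t) dt + b(t) dB_t, the quadratic variation is <X>_t = int_0^t b(s)^2 ds (the drift term does not contribute). Here b(s) = 7/4, so
  b(s)^2 = 49/16.
Integrating from 0 to t:
  <X>_t = int_0^t (49/16) ds = 49*t/16.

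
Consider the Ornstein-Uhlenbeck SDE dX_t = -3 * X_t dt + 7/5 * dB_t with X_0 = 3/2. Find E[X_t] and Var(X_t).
E[X_t] = 3*exp(-3*t)/2; Var(X_t) = 49/150 - 49*exp(-6*t)/150

The OU SDE dX = -theta X dt + sigma dB admits the integrating factor exp(theta t): d(exp(theta t) X_t) = sigma exp(theta t) dB_t. Integrating from 0 to t:
  X_t = x_0 * exp(-theta t) + sigma * int_0^t exp(-theta (t-s)) dB_s.
The Itô integral has mean 0 and (by the Itô isometry) variance sigma^2 * int_0^t exp(-2 theta (t - s)) ds = sigma^2 * (1 - exp(-2 theta t)) / (2 theta).
With theta = 3, sigma = 7/5, x_0 = 3/2:
  E[X_t] = 3/2 * exp(-3 t) = 3*exp(-3*t)/2
  Var(X_t) = (7/5)^2 * (1 - exp(-2*3 t)) / (2 * 3) = 49/150 - 49*exp(-6*t)/150.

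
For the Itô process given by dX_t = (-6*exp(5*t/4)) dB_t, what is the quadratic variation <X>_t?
<X>_t = 72*exp(5*t/2)/5 - 72/5

For an Itô process dX_t = a(t) dt + b(t) dB_t, the quadratic variation is <X>_t = int_0^t b(s)^2 ds (the drift term does not contribute). Here b(s) = -6*exp(5*s/4), so
  b(s)^2 = 36*exp(5*s/2).
Integrating from 0 to t:
  <X>_t = int_0^t (36*exp(5*s/2)) ds = 72*exp(5*t/2)/5 - 72/5.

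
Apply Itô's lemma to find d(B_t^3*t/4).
d(B_t^3*t/4) = (B_t*(B_t^2 + 3*t)/4) dt + (3*B_t^2*t/4) dB_t

Itô's formula for f(t, x): d f(t, B_t) = (f_t + (1/2) f_xx) dt + f_x dB_t. Compute partials of f(t, x) = t*x^3/4:
  f_t(t,x)  = x^3/4
  f_x(t,x)  = 3*t*x^2/4
  f_xx(t,x) = 3*t*x/2
Assemble drift = f_t + (1/2) f_xx = x*(3*t + x^2)/4 and diffusion = f_x = 3*t*x^2/4. Substituting x = B_t:
  d(B_t^3*t/4) = (B_t*(B_t^2 + 3*t)/4) dt + (3*B_t^2*t/4) dB_t.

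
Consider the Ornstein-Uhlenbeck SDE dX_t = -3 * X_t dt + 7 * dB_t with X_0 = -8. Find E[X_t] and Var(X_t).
E[X_t] = -8*exp(-3*t); Var(X_t) = 49/6 - 49*exp(-6*t)/6

The OU SDE dX = -theta X dt + sigma dB admits the integrating factor exp(theta t): d(exp(theta t) X_t) = sigma exp(theta t) dB_t. Integrating from 0 to t:
  X_t = x_0 * exp(-theta t) + sigma * int_0^t exp(-theta (t-s)) dB_s.
The Itô integral has mean 0 and (by the Itô isometry) variance sigma^2 * int_0^t exp(-2 theta (t - s)) ds = sigma^2 * (1 - exp(-2 theta t)) / (2 theta).
With theta = 3, sigma = 7, x_0 = -8:
  E[X_t] = -8 * exp(-3 t) = -8*exp(-3*t)
  Var(X_t) = (7)^2 * (1 - exp(-2*3 t)) / (2 * 3) = 49/6 - 49*exp(-6*t)/6.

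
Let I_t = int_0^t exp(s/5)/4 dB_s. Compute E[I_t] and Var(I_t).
E[I_t] = 0; Var(I_t) = 5*exp(2*t/5)/32 - 5/32

The Itô integral of a deterministic integrand f(s) has mean 0 because each increment f(s) * (B_{s+ds} - B_s) has mean 0. By the Itô isometry:
  Var( int_0^t f(s) dB_s ) = E[ (int_0^t f(s) dB_s)^2 ] = int_0^t f(s)^2 ds.
Here f(s) = exp(s/5)/4, so f(s)^2 = exp(2*s/5)/16. Integrate:
  int_0^t (exp(2*s/5)/16) ds = 5*exp(2*t/5)/32 - 5/32.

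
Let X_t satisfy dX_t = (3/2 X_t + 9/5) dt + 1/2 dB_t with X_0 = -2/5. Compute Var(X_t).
Var(X_t) = exp(3*t)/12 - 1/12

The variance V(t) = Var(X_t) satisfies V'(t) = 2 a V(t) + c^2 with V(0) = 0 (drift coefficient is linear in X, diffusion is constant). With a = 3/2, c = 1/2, the solution is
  V(t) = (c^2 / (2 a)) * (exp(2 a t) - 1)
       = ((1/2)^2 / (2*(3/2))) * (exp(3 t) - 1)
       = exp(3*t)/12 - 1/12.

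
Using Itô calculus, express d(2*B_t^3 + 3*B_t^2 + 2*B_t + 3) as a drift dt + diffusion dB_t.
d(2*B_t^3 + 3*B_t^2 + 2*B_t + 3) = (6*B_t + 3) dt + (6*B_t^2 + 6*B_t + 2) dB_t

Itô's formula for f(B_t) gives d f(B_t) = f'(B_t) dB_t + (1/2) f''(B_t) dt. Compute derivatives of f(x) = 2*x^3 + 3*x^2 + 2*x + 3:
  f'(x)  = 6*x^2 + 6*x + 2
  f''(x) = 12*x + 6
Substitute x = B_t and multiply the f'' term by 1/2:
  drift     = (1/2) * (12*x + 6) evaluated at B_t = 6*B_t + 3
  diffusion = (6*x^2 + 6*x + 2) evaluated at B_t = 6*B_t^2 + 6*B_t + 2
Therefore d(2*B_t^3 + 3*B_t^2 + 2*B_t + 3) = (6*B_t + 3) dt + (6*B_t^2 + 6*B_t + 2) dB_t.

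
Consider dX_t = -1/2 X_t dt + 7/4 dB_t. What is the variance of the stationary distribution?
lim Var(X_t) = 49/16

The OU SDE dX = -theta X dt + sigma dB admits the integrating factor exp(theta t): d(exp(theta t) X_t) = sigma exp(theta t) dB_t. Integrating from 0 to t gives X_t = x_0 * exp(-theta t) + sigma * int_0^t exp(-theta (t-s)) dB_s for any initial x_0. The Itô integral has variance (by the Itô isometry) sigma^2 * int_0^t exp(-2 theta (t - s)) ds = sigma^2 * (1 - exp(-2 theta t)) / (2 theta), independent of x_0.
With theta = 1/2, sigma = 7/4:
  Var(X_t) = (7/4)^2 * (1 - exp(-2*1/2 t)) / (2 * 1/2) = 49/16 - 49*exp(-t)/16.
As t -> infinity, exp(-2*1/2 t) -> 0, so the stationary variance is sigma^2 / (2 theta) = 49/16.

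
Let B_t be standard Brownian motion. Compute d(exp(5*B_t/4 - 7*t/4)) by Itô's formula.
d(exp(5*B_t/4 - 7*t/4)) = (-31*exp(5*B_t/4 - 7*t/4)/32) dt + (5*exp(5*B_t/4 - 7*t/4)/4) dB_t

Itô's formula for f(t, x): d f(t, B_t) = (f_t + (1/2) f_xx) dt + f_x dB_t. Compute partials of f(t, x) = exp(-7*t/4 + 5*x/4):
  f_t(t,x)  = -7*exp(-7*t/4 + 5*x/4)/4
  f_x(t,x)  = 5*exp(-7*t/4 + 5*x/4)/4
  f_xx(t,x) = 25*exp(-7*t/4 + 5*x/4)/16
Assemble drift = f_t + (1/2) f_xx = -31*exp(-7*t/4 + 5*x/4)/32 and diffusion = f_x = 5*exp(-7*t/4 + 5*x/4)/4. Substituting x = B_t:
  d(exp(5*B_t/4 - 7*t/4)) = (-31*exp(5*B_t/4 - 7*t/4)/32) dt + (5*exp(5*B_t/4 - 7*t/4)/4) dB_t.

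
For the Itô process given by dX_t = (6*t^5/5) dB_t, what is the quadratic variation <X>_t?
<X>_t = 36*t^11/275

For an Itô process dX_t = a(t) dt + b(t) dB_t, the quadratic variation is <X>_t = int_0^t b(s)^2 ds (the drift term does not contribute). Here b(s) = 6*s^5/5, so
  b(s)^2 = 36*s^10/25.
Integrating from 0 to t:
  <X>_t = int_0^t (36*s^10/25) ds = 36*t^11/275.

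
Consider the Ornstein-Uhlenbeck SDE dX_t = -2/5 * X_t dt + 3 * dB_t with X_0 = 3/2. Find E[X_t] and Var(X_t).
E[X_t] = 3*exp(-2*t/5)/2; Var(X_t) = 45/4 - 45*exp(-4*t/5)/4

The OU SDE dX = -theta X dt + sigma dB admits the integrating factor exp(theta t): d(exp(theta t) X_t) = sigma exp(theta t) dB_t. Integrating from 0 to t:
  X_t = x_0 * exp(-theta t) + sigma * int_0^t exp(-theta (t-s)) dB_s.
The Itô integral has mean 0 and (by the Itô isometry) variance sigma^2 * int_0^t exp(-2 theta (t - s)) ds = sigma^2 * (1 - exp(-2 theta t)) / (2 theta).
With theta = 2/5, sigma = 3, x_0 = 3/2:
  E[X_t] = 3/2 * exp(-2/5 t) = 3*exp(-2*t/5)/2
  Var(X_t) = (3)^2 * (1 - exp(-2*2/5 t)) / (2 * 2/5) = 45/4 - 45*exp(-4*t/5)/4.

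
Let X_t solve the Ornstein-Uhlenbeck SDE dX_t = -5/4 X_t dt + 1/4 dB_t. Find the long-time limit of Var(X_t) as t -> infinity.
lim Var(X_t) = 1/40

The OU SDE dX = -theta X dt + sigma dB admits the integrating factor exp(theta t): d(exp(theta t) X_t) = sigma exp(theta t) dB_t. Integrating from 0 to t gives X_t = x_0 * exp(-theta t) + sigma * int_0^t exp(-theta (t-s)) dB_s for any initial x_0. The Itô integral has variance (by the Itô isometry) sigma^2 * int_0^t exp(-2 theta (t - s)) ds = sigma^2 * (1 - exp(-2 theta t)) / (2 theta), independent of x_0.
With theta = 5/4, sigma = 1/4:
  Var(X_t) = (1/4)^2 * (1 - exp(-2*5/4 t)) / (2 * 5/4) = 1/40 - exp(-5*t/2)/40.
As t -> infinity, exp(-2*5/4 t) -> 0, so the stationary variance is sigma^2 / (2 theta) = 1/40.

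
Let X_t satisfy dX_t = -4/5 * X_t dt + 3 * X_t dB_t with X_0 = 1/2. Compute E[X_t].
E[X_t] = exp(-4*t/5)/2

For GBM dX = mu X dt + sigma X dB with X_0 = x_0, apply Itô to Y = log X: dY = (mu - sigma^2/2) dt + sigma dB, so Y_t = log(x_0) + (mu - sigma^2/2) t + sigma B_t and hence X_t = x_0 * exp((mu - sigma^2/2) t + sigma B_t).
With mu = -4/5, sigma = 3, x_0 = 1/2, this gives:
  X_t = 1/2 * exp((-53/10) * t + (3) * B_t).
Since sigma*B_t ~ Normal(0, sigma^2 t), E[exp(sigma*B_t)] = exp(sigma^2 t / 2); so E[X_t] = x_0 * exp((mu - sigma^2/2) t) * exp(sigma^2 t / 2) = x_0 * exp(mu t) = exp(-4*t/5)/2.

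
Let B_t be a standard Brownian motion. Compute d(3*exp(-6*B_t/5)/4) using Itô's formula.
d(3*exp(-6*B_t/5)/4) = (27*exp(-6*B_t/5)/50) dt + (-9*exp(-6*B_t/5)/10) dB_t

Itô's formula for f(B_t) gives d f(B_t) = f'(B_t) dB_t + (1/2) f''(B_t) dt. Compute derivatives of f(x) = 3*exp(-6*x/5)/4:
  f'(x)  = -9*exp(-6*x/5)/10
  f''(x) = 27*exp(-6*x/5)/25
Substitute x = B_t and multiply the f'' term by 1/2:
  drift     = (1/2) * (27*exp(-6*x/5)/25) evaluated at B_t = 27*exp(-6*B_t/5)/50
  diffusion = (-9*exp(-6*x/5)/10) evaluated at B_t = -9*exp(-6*B_t/5)/10
Therefore d(3*exp(-6*B_t/5)/4) = (27*exp(-6*B_t/5)/50) dt + (-9*exp(-6*B_t/5)/10) dB_t.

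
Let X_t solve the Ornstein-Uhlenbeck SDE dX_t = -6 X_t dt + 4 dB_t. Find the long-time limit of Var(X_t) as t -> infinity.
lim Var(X_t) = 4/3

The OU SDE dX = -theta X dt + sigma dB admits the integrating factor exp(theta t): d(exp(theta t) X_t) = sigma exp(theta t) dB_t. Integrating from 0 to t gives X_t = x_0 * exp(-theta t) + sigma * int_0^t exp(-theta (t-s)) dB_s for any initial x_0. The Itô integral has variance (by the Itô isometry) sigma^2 * int_0^t exp(-2 theta (t - s)) ds = sigma^2 * (1 - exp(-2 theta t)) / (2 theta), independent of x_0.
With theta = 6, sigma = 4:
  Var(X_t) = (4)^2 * (1 - exp(-2*6 t)) / (2 * 6) = 4/3 - 4*exp(-12*t)/3.
As t -> infinity, exp(-2*6 t) -> 0, so the stationary variance is sigma^2 / (2 theta) = 4/3.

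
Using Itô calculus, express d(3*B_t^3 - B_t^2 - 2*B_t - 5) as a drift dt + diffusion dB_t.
d(3*B_t^3 - B_t^2 - 2*B_t - 5) = (9*B_t - 1) dt + (9*B_t^2 - 2*B_t - 2) dB_t

Itô's formula for f(B_t) gives d f(B_t) = f'(B_t) dB_t + (1/2) f''(B_t) dt. Compute derivatives of f(x) = 3*x^3 - x^2 - 2*x - 5:
  f'(x)  = 9*x^2 - 2*x - 2
  f''(x) = 18*x - 2
Substitute x = B_t and multiply the f'' term by 1/2:
  drift     = (1/2) * (18*x - 2) evaluated at B_t = 9*B_t - 1
  diffusion = (9*x^2 - 2*x - 2) evaluated at B_t = 9*B_t^2 - 2*B_t - 2
Therefore d(3*B_t^3 - B_t^2 - 2*B_t - 5) = (9*B_t - 1) dt + (9*B_t^2 - 2*B_t - 2) dB_t.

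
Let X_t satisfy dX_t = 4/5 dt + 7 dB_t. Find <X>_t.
<X>_t = 49*t

For an Itô process dX_t = a(t) dt + b(t) dB_t, the quadratic variation is <X>_t = int_0^t b(s)^2 ds (the drift term does not contribute). Here b(s) = 7, so
  b(s)^2 = 49.
Integrating from 0 to t:
  <X>_t = int_0^t (49) ds = 49*t.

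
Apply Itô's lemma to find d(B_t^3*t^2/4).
d(B_t^3*t^2/4) = (B_t*t*(2*B_t^2 + 3*t)/4) dt + (3*B_t^2*t^2/4) dB_t

Itô's formula for f(t, x): d f(t, B_t) = (f_t + (1/2) f_xx) dt + f_x dB_t. Compute partials of f(t, x) = t^2*x^3/4:
  f_t(t,x)  = t*x^3/2
  f_x(t,x)  = 3*t^2*x^2/4
  f_xx(t,x) = 3*t^2*x/2
Assemble drift = f_t + (1/2) f_xx = t*x*(3*t + 2*x^2)/4 and diffusion = f_x = 3*t^2*x^2/4. Substituting x = B_t:
  d(B_t^3*t^2/4) = (B_t*t*(2*B_t^2 + 3*t)/4) dt + (3*B_t^2*t^2/4) dB_t.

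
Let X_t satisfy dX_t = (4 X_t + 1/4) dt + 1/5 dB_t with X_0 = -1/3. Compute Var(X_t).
Var(X_t) = exp(8*t)/200 - 1/200

The variance V(t) = Var(X_t) satisfies V'(t) = 2 a V(t) + c^2 with V(0) = 0 (drift coefficient is linear in X, diffusion is constant). With a = 4, c = 1/5, the solution is
  V(t) = (c^2 / (2 a)) * (exp(2 a t) - 1)
       = ((1/5)^2 / (2*4)) * (exp(8 t) - 1)
       = exp(8*t)/200 - 1/200.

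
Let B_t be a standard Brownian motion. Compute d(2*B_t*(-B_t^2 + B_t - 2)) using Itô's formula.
d(2*B_t*(-B_t^2 + B_t - 2)) = (2 - 6*B_t) dt + (-6*B_t^2 + 4*B_t - 4) dB_t

Itô's formula for f(B_t) gives d f(B_t) = f'(B_t) dB_t + (1/2) f''(B_t) dt. Compute derivatives of f(x) = 2*x*(-x^2 + x - 2):
  f'(x)  = -6*x^2 + 4*x - 4
  f''(x) = 4 - 12*x
Substitute x = B_t and multiply the f'' term by 1/2:
  drift     = (1/2) * (4 - 12*x) evaluated at B_t = 2 - 6*B_t
  diffusion = (-6*x^2 + 4*x - 4) evaluated at B_t = -6*B_t^2 + 4*B_t - 4
Therefore d(2*B_t*(-B_t^2 + B_t - 2)) = (2 - 6*B_t) dt + (-6*B_t^2 + 4*B_t - 4) dB_t.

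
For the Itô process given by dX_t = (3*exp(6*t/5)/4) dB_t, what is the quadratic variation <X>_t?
<X>_t = 15*exp(12*t/5)/64 - 15/64

For an Itô process dX_t = a(t) dt + b(t) dB_t, the quadratic variation is <X>_t = int_0^t b(s)^2 ds (the drift term does not contribute). Here b(s) = 3*exp(6*s/5)/4, so
  b(s)^2 = 9*exp(12*s/5)/16.
Integrating from 0 to t:
  <X>_t = int_0^t (9*exp(12*s/5)/16) ds = 15*exp(12*t/5)/64 - 15/64.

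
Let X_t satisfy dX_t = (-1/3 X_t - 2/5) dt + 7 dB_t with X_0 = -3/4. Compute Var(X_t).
Var(X_t) = 147/2 - 147*exp(-2*t/3)/2

The variance V(t) = Var(X_t) satisfies V'(t) = 2 a V(t) + c^2 with V(0) = 0 (drift coefficient is linear in X, diffusion is constant). With a = -1/3, c = 7, the solution is
  V(t) = (c^2 / (2 a)) * (exp(2 a t) - 1)
       = (7^2 / (2*(-1/3))) * (exp((-2/3) t) - 1)
       = 147/2 - 147*exp(-2*t/3)/2.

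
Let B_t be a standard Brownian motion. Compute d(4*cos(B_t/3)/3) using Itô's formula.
d(4*cos(B_t/3)/3) = (-2*cos(B_t/3)/27) dt + (-4*sin(B_t/3)/9) dB_t

Itô's formula for f(B_t) gives d f(B_t) = f'(B_t) dB_t + (1/2) f''(B_t) dt. Compute derivatives of f(x) = 4*cos(x/3)/3:
  f'(x)  = -4*sin(x/3)/9
  f''(x) = -4*cos(x/3)/27
Substitute x = B_t and multiply the f'' term by 1/2:
  drift     = (1/2) * (-4*cos(x/3)/27) evaluated at B_t = -2*cos(B_t/3)/27
  diffusion = (-4*sin(x/3)/9) evaluated at B_t = -4*sin(B_t/3)/9
Therefore d(4*cos(B_t/3)/3) = (-2*cos(B_t/3)/27) dt + (-4*sin(B_t/3)/9) dB_t.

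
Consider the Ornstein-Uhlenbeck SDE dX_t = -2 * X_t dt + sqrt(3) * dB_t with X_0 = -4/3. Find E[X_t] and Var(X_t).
E[X_t] = -4*exp(-2*t)/3; Var(X_t) = 3/4 - 3*exp(-4*t)/4

The OU SDE dX = -theta X dt + sigma dB admits the integrating factor exp(theta t): d(exp(theta t) X_t) = sigma exp(theta t) dB_t. Integrating from 0 to t:
  X_t = x_0 * exp(-theta t) + sigma * int_0^t exp(-theta (t-s)) dB_s.
The Itô integral has mean 0 and (by the Itô isometry) variance sigma^2 * int_0^t exp(-2 theta (t - s)) ds = sigma^2 * (1 - exp(-2 theta t)) / (2 theta).
With theta = 2, sigma = sqrt(3), x_0 = -4/3:
  E[X_t] = -4/3 * exp(-2 t) = -4*exp(-2*t)/3
  Var(X_t) = (sqrt(3))^2 * (1 - exp(-2*2 t)) / (2 * 2) = 3/4 - 3*exp(-4*t)/4.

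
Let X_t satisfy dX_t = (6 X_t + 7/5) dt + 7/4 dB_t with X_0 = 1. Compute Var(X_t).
Var(X_t) = 49*exp(12*t)/192 - 49/192

The variance V(t) = Var(X_t) satisfies V'(t) = 2 a V(t) + c^2 with V(0) = 0 (drift coefficient is linear in X, diffusion is constant). With a = 6, c = 7/4, the solution is
  V(t) = (c^2 / (2 a)) * (exp(2 a t) - 1)
       = ((7/4)^2 / (2*6)) * (exp(12 t) - 1)
       = 49*exp(12*t)/192 - 49/192.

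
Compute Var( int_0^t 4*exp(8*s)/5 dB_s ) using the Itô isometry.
Var = exp(16*t)/25 - 1/25

The Itô integral of a deterministic integrand f(s) has mean 0 because each increment f(s) * (B_{s+ds} - B_s) has mean 0. By the Itô isometry:
  Var( int_0^t f(s) dB_s ) = E[ (int_0^t f(s) dB_s)^2 ] = int_0^t f(s)^2 ds.
Here f(s) = 4*exp(8*s)/5, so f(s)^2 = 16*exp(16*s)/25. Integrate:
  int_0^t (16*exp(16*s)/25) ds = exp(16*t)/25 - 1/25.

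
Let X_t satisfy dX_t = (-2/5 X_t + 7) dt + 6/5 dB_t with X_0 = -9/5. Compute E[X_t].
E[X_t] = 35/2 - 193*exp(-2*t/5)/10

Taking expectations and using E[dB_t] = 0, the mean m(t) = E[X_t] satisfies the ODE m'(t) = a m(t) + b with m(0) = x_0. With a = -2/5, b = 7, x_0 = -9/5, the solution is
  m(t) = x_0 * exp(a t) + (b/a) * (exp(a t) - 1)
       = (-9/5) * exp((-2/5) t) + (7/(-2/5)) * (exp((-2/5) t) - 1)
       = 35/2 - 193*exp(-2*t/5)/10.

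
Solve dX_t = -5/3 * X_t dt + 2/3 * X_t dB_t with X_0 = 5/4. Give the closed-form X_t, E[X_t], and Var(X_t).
X_t = 5/4 * exp((-17/9) t + (2/3) B_t); E[X_t] = 5*exp(-5*t/3)/4; Var(X_t) = (25*exp(4*t/9) - 25)*exp(-10*t/3)/16

For GBM dX = mu X dt + sigma X dB with X_0 = x_0, apply Itô to Y = log X: dY = (mu - sigma^2/2) dt + sigma dB, so Y_t = log(x_0) + (mu - sigma^2/2) t + sigma B_t and hence X_t = x_0 * exp((mu - sigma^2/2) t + sigma B_t).
With mu = -5/3, sigma = 2/3, x_0 = 5/4, this gives:
  X_t = 5/4 * exp((-17/9) * t + (2/3) * B_t).
Since sigma*B_t ~ Normal(0, sigma^2 t), E[exp(sigma*B_t)] = exp(sigma^2 t / 2); so E[X_t] = x_0 * exp((mu - sigma^2/2) t) * exp(sigma^2 t / 2) = x_0 * exp(mu t) = 5*exp(-5*t/3)/4.
Var(X_t) = E[X_t^2] - (E[X_t])^2 = x_0^2 * exp(2 mu t) * (exp(sigma^2 t) - 1) = (25*exp(4*t/9) - 25)*exp(-10*t/3)/16.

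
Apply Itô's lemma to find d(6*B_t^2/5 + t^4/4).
d(6*B_t^2/5 + t^4/4) = (t^3 + 6/5) dt + (12*B_t/5) dB_t

Itô's formula for f(t, x): d f(t, B_t) = (f_t + (1/2) f_xx) dt + f_x dB_t. Compute partials of f(t, x) = t^4/4 + 6*x^2/5:
  f_t(t,x)  = t^3
  f_x(t,x)  = 12*x/5
  f_xx(t,x) = 12/5
Assemble drift = f_t + (1/2) f_xx = t^3 + 6/5 and diffusion = f_x = 12*x/5. Substituting x = B_t:
  d(6*B_t^2/5 + t^4/4) = (t^3 + 6/5) dt + (12*B_t/5) dB_t.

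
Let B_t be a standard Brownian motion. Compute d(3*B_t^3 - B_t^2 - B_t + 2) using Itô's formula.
d(3*B_t^3 - B_t^2 - B_t + 2) = (9*B_t - 1) dt + (9*B_t^2 - 2*B_t - 1) dB_t

Itô's formula for f(B_t) gives d f(B_t) = f'(B_t) dB_t + (1/2) f''(B_t) dt. Compute derivatives of f(x) = 3*x^3 - x^2 - x + 2:
  f'(x)  = 9*x^2 - 2*x - 1
  f''(x) = 18*x - 2
Substitute x = B_t and multiply the f'' term by 1/2:
  drift     = (1/2) * (18*x - 2) evaluated at B_t = 9*B_t - 1
  diffusion = (9*x^2 - 2*x - 1) evaluated at B_t = 9*B_t^2 - 2*B_t - 1
Therefore d(3*B_t^3 - B_t^2 - B_t + 2) = (9*B_t - 1) dt + (9*B_t^2 - 2*B_t - 1) dB_t.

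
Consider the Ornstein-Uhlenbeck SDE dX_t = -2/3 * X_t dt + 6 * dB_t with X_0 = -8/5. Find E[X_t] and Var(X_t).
E[X_t] = -8*exp(-2*t/3)/5; Var(X_t) = 27 - 27*exp(-4*t/3)

The OU SDE dX = -theta X dt + sigma dB admits the integrating factor exp(theta t): d(exp(theta t) X_t) = sigma exp(theta t) dB_t. Integrating from 0 to t:
  X_t = x_0 * exp(-theta t) + sigma * int_0^t exp(-theta (t-s)) dB_s.
The Itô integral has mean 0 and (by the Itô isometry) variance sigma^2 * int_0^t exp(-2 theta (t - s)) ds = sigma^2 * (1 - exp(-2 theta t)) / (2 theta).
With theta = 2/3, sigma = 6, x_0 = -8/5:
  E[X_t] = -8/5 * exp(-2/3 t) = -8*exp(-2*t/3)/5
  Var(X_t) = (6)^2 * (1 - exp(-2*2/3 t)) / (2 * 2/3) = 27 - 27*exp(-4*t/3).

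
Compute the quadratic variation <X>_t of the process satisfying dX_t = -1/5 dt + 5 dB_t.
<X>_t = 25*t

For an Itô process dX_t = a(t) dt + b(t) dB_t, the quadratic variation is <X>_t = int_0^t b(s)^2 ds (the drift term does not contribute). Here b(s) = 5, so
  b(s)^2 = 25.
Integrating from 0 to t:
  <X>_t = int_0^t (25) ds = 25*t.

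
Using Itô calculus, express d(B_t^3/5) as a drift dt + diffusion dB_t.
d(B_t^3/5) = (3*B_t/5) dt + (3*B_t^2/5) dB_t

Itô's formula for f(B_t) gives d f(B_t) = f'(B_t) dB_t + (1/2) f''(B_t) dt. Compute derivatives of f(x) = x^3/5:
  f'(x)  = 3*x^2/5
  f''(x) = 6*x/5
Substitute x = B_t and multiply the f'' term by 1/2:
  drift     = (1/2) * (6*x/5) evaluated at B_t = 3*B_t/5
  diffusion = (3*x^2/5) evaluated at B_t = 3*B_t^2/5
Therefore d(B_t^3/5) = (3*B_t/5) dt + (3*B_t^2/5) dB_t.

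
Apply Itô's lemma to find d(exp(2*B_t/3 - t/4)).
d(exp(2*B_t/3 - t/4)) = (-exp(2*B_t/3 - t/4)/36) dt + (2*exp(2*B_t/3 - t/4)/3) dB_t

Itô's formula for f(t, x): d f(t, B_t) = (f_t + (1/2) f_xx) dt + f_x dB_t. Compute partials of f(t, x) = exp(-t/4 + 2*x/3):
  f_t(t,x)  = -exp(-t/4 + 2*x/3)/4
  f_x(t,x)  = 2*exp(-t/4 + 2*x/3)/3
  f_xx(t,x) = 4*exp(-t/4 + 2*x/3)/9
Assemble drift = f_t + (1/2) f_xx = -exp(-t/4 + 2*x/3)/36 and diffusion = f_x = 2*exp(-t/4 + 2*x/3)/3. Substituting x = B_t:
  d(exp(2*B_t/3 - t/4)) = (-exp(2*B_t/3 - t/4)/36) dt + (2*exp(2*B_t/3 - t/4)/3) dB_t.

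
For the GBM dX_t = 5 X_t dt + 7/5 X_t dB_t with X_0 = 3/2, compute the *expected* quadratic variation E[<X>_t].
E[<X>_t] = 441*exp(299*t/25)/1196 - 441/1196

<X>_t = int_0^t ((7/5) * X_s)^2 ds. Taking expectation inside the integral: E[<X>_t] = (7/5)^2 * int_0^t E[X_s^2] ds. For GBM, E[X_s^2] = x_0^2 * exp((2 mu + sigma^2) s). Integrating:
  E[<X>_t] = (7/5)^2 * (3/2)^2 * (exp((2*5 + (7/5)^2) t) - 1) / (2*5 + (7/5)^2)
           = (7/5)^2 * (3/2)^2 * (exp((299/25) t) - 1) / (299/25) = 441*exp(299*t/25)/1196 - 441/1196.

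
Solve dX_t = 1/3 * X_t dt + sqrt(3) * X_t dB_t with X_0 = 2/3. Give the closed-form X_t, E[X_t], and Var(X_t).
X_t = 2/3 * exp((-7/6) t + (sqrt(3)) B_t); E[X_t] = 2*exp(t/3)/3; Var(X_t) = 4*(exp(3*t) - 1)*exp(2*t/3)/9

For GBM dX = mu X dt + sigma X dB with X_0 = x_0, apply Itô to Y = log X: dY = (mu - sigma^2/2) dt + sigma dB, so Y_t = log(x_0) + (mu - sigma^2/2) t + sigma B_t and hence X_t = x_0 * exp((mu - sigma^2/2) t + sigma B_t).
With mu = 1/3, sigma = sqrt(3), x_0 = 2/3, this gives:
  X_t = 2/3 * exp((-7/6) * t + (sqrt(3)) * B_t).
Since sigma*B_t ~ Normal(0, sigma^2 t), E[exp(sigma*B_t)] = exp(sigma^2 t / 2); so E[X_t] = x_0 * exp((mu - sigma^2/2) t) * exp(sigma^2 t / 2) = x_0 * exp(mu t) = 2*exp(t/3)/3.
Var(X_t) = E[X_t^2] - (E[X_t])^2 = x_0^2 * exp(2 mu t) * (exp(sigma^2 t) - 1) = 4*(exp(3*t) - 1)*exp(2*t/3)/9.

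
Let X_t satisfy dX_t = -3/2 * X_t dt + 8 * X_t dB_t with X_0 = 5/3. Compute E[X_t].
E[X_t] = 5*exp(-3*t/2)/3

For GBM dX = mu X dt + sigma X dB with X_0 = x_0, apply Itô to Y = log X: dY = (mu - sigma^2/2) dt + sigma dB, so Y_t = log(x_0) + (mu - sigma^2/2) t + sigma B_t and hence X_t = x_0 * exp((mu - sigma^2/2) t + sigma B_t).
With mu = -3/2, sigma = 8, x_0 = 5/3, this gives:
  X_t = 5/3 * exp((-67/2) * t + (8) * B_t).
Since sigma*B_t ~ Normal(0, sigma^2 t), E[exp(sigma*B_t)] = exp(sigma^2 t / 2); so E[X_t] = x_0 * exp((mu - sigma^2/2) t) * exp(sigma^2 t / 2) = x_0 * exp(mu t) = 5*exp(-3*t/2)/3.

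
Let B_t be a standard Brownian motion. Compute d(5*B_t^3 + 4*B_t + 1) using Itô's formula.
d(5*B_t^3 + 4*B_t + 1) = (15*B_t) dt + (15*B_t^2 + 4) dB_t

Itô's formula for f(B_t) gives d f(B_t) = f'(B_t) dB_t + (1/2) f''(B_t) dt. Compute derivatives of f(x) = 5*x^3 + 4*x + 1:
  f'(x)  = 15*x^2 + 4
  f''(x) = 30*x
Substitute x = B_t and multiply the f'' term by 1/2:
  drift     = (1/2) * (30*x) evaluated at B_t = 15*B_t
  diffusion = (15*x^2 + 4) evaluated at B_t = 15*B_t^2 + 4
Therefore d(5*B_t^3 + 4*B_t + 1) = (15*B_t) dt + (15*B_t^2 + 4) dB_t.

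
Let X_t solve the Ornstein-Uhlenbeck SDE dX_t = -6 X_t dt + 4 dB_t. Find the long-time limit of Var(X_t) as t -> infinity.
lim Var(X_t) = 4/3

The OU SDE dX = -theta X dt + sigma dB admits the integrating factor exp(theta t): d(exp(theta t) X_t) = sigma exp(theta t) dB_t. Integrating from 0 to t gives X_t = x_0 * exp(-theta t) + sigma * int_0^t exp(-theta (t-s)) dB_s for any initial x_0. The Itô integral has variance (by the Itô isometry) sigma^2 * int_0^t exp(-2 theta (t - s)) ds = sigma^2 * (1 - exp(-2 theta t)) / (2 theta), independent of x_0.
With theta = 6, sigma = 4:
  Var(X_t) = (4)^2 * (1 - exp(-2*6 t)) / (2 * 6) = 4/3 - 4*exp(-12*t)/3.
As t -> infinity, exp(-2*6 t) -> 0, so the stationary variance is sigma^2 / (2 theta) = 4/3.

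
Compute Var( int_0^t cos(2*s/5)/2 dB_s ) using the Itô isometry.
Var = t/8 + 5*sin(4*t/5)/32

The Itô integral of a deterministic integrand f(s) has mean 0 because each increment f(s) * (B_{s+ds} - B_s) has mean 0. By the Itô isometry:
  Var( int_0^t f(s) dB_s ) = E[ (int_0^t f(s) dB_s)^2 ] = int_0^t f(s)^2 ds.
Here f(s) = cos(2*s/5)/2, so f(s)^2 = cos(2*s/5)^2/4. Integrate:
  int_0^t (cos(2*s/5)^2/4) ds = t/8 + 5*sin(4*t/5)/32.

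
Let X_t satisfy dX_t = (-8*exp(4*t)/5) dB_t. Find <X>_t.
<X>_t = 8*exp(8*t)/25 - 8/25

For an Itô process dX_t = a(t) dt + b(t) dB_t, the quadratic variation is <X>_t = int_0^t b(s)^2 ds (the drift term does not contribute). Here b(s) = -8*exp(4*s)/5, so
  b(s)^2 = 64*exp(8*s)/25.
Integrating from 0 to t:
  <X>_t = int_0^t (64*exp(8*s)/25) ds = 8*exp(8*t)/25 - 8/25.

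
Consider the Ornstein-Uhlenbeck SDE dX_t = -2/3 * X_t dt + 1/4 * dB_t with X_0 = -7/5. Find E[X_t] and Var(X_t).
E[X_t] = -7*exp(-2*t/3)/5; Var(X_t) = 3/64 - 3*exp(-4*t/3)/64

The OU SDE dX = -theta X dt + sigma dB admits the integrating factor exp(theta t): d(exp(theta t) X_t) = sigma exp(theta t) dB_t. Integrating from 0 to t:
  X_t = x_0 * exp(-theta t) + sigma * int_0^t exp(-theta (t-s)) dB_s.
The Itô integral has mean 0 and (by the Itô isometry) variance sigma^2 * int_0^t exp(-2 theta (t - s)) ds = sigma^2 * (1 - exp(-2 theta t)) / (2 theta).
With theta = 2/3, sigma = 1/4, x_0 = -7/5:
  E[X_t] = -7/5 * exp(-2/3 t) = -7*exp(-2*t/3)/5
  Var(X_t) = (1/4)^2 * (1 - exp(-2*2/3 t)) / (2 * 2/3) = 3/64 - 3*exp(-4*t/3)/64.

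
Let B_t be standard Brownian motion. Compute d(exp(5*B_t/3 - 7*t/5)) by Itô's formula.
d(exp(5*B_t/3 - 7*t/5)) = (-exp(5*B_t/3 - 7*t/5)/90) dt + (5*exp(5*B_t/3 - 7*t/5)/3) dB_t

Itô's formula for f(t, x): d f(t, B_t) = (f_t + (1/2) f_xx) dt + f_x dB_t. Compute partials of f(t, x) = exp(-7*t/5 + 5*x/3):
  f_t(t,x)  = -7*exp(-7*t/5 + 5*x/3)/5
  f_x(t,x)  = 5*exp(-7*t/5 + 5*x/3)/3
  f_xx(t,x) = 25*exp(-7*t/5 + 5*x/3)/9
Assemble drift = f_t + (1/2) f_xx = -exp(-7*t/5 + 5*x/3)/90 and diffusion = f_x = 5*exp(-7*t/5 + 5*x/3)/3. Substituting x = B_t:
  d(exp(5*B_t/3 - 7*t/5)) = (-exp(5*B_t/3 - 7*t/5)/90) dt + (5*exp(5*B_t/3 - 7*t/5)/3) dB_t.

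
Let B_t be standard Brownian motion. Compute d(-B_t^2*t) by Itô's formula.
d(-B_t^2*t) = (-B_t^2 - t) dt + (-2*B_t*t) dB_t

Itô's formula for f(t, x): d f(t, B_t) = (f_t + (1/2) f_xx) dt + f_x dB_t. Compute partials of f(t, x) = -t*x^2:
  f_t(t,x)  = -x^2
  f_x(t,x)  = -2*t*x
  f_xx(t,x) = -2*t
Assemble drift = f_t + (1/2) f_xx = -t - x^2 and diffusion = f_x = -2*t*x. Substituting x = B_t:
  d(-B_t^2*t) = (-B_t^2 - t) dt + (-2*B_t*t) dB_t.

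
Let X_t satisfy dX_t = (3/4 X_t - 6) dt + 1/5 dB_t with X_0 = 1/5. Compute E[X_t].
E[X_t] = 8 - 39*exp(3*t/4)/5

Taking expectations and using E[dB_t] = 0, the mean m(t) = E[X_t] satisfies the ODE m'(t) = a m(t) + b with m(0) = x_0. With a = 3/4, b = -6, x_0 = 1/5, the solution is
  m(t) = x_0 * exp(a t) + (b/a) * (exp(a t) - 1)
       = (1/5) * exp((3/4) t) + ((-6)/(3/4)) * (exp((3/4) t) - 1)
       = 8 - 39*exp(3*t/4)/5.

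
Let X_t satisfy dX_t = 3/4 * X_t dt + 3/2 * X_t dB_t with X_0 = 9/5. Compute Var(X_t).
Var(X_t) = 81*(exp(9*t/4) - 1)*exp(3*t/2)/25

For GBM dX = mu X dt + sigma X dB with X_0 = x_0, apply Itô to Y = log X: dY = (mu - sigma^2/2) dt + sigma dB, so Y_t = log(x_0) + (mu - sigma^2/2) t + sigma B_t and hence X_t = x_0 * exp((mu - sigma^2/2) t + sigma B_t).
With mu = 3/4, sigma = 3/2, x_0 = 9/5, this gives:
  X_t = 9/5 * exp((-3/8) * t + (3/2) * B_t).
Since sigma*B_t ~ Normal(0, sigma^2 t), E[exp(sigma*B_t)] = exp(sigma^2 t / 2); so E[X_t] = x_0 * exp((mu - sigma^2/2) t) * exp(sigma^2 t / 2) = x_0 * exp(mu t) = 9*exp(3*t/4)/5.
Var(X_t) = E[X_t^2] - (E[X_t])^2 = x_0^2 * exp(2 mu t) * (exp(sigma^2 t) - 1) = 81*(exp(9*t/4) - 1)*exp(3*t/2)/25.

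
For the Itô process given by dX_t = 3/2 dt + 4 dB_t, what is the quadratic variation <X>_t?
<X>_t = 16*t

For an Itô process dX_t = a(t) dt + b(t) dB_t, the quadratic variation is <X>_t = int_0^t b(s)^2 ds (the drift term does not contribute). Here b(s) = 4, so
  b(s)^2 = 16.
Integrating from 0 to t:
  <X>_t = int_0^t (16) ds = 16*t.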